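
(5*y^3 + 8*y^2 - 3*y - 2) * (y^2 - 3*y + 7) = 5*y^5 - 7*y^4 + 8*y^3 + 63*y^2 - 15*y - 14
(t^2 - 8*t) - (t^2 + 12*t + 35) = -20*t - 35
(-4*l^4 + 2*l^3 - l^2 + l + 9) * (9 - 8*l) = 32*l^5 - 52*l^4 + 26*l^3 - 17*l^2 - 63*l + 81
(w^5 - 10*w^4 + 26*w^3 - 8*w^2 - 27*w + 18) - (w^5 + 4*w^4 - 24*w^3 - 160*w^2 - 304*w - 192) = -14*w^4 + 50*w^3 + 152*w^2 + 277*w + 210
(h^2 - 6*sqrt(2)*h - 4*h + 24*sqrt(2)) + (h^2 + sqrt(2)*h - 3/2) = 2*h^2 - 5*sqrt(2)*h - 4*h - 3/2 + 24*sqrt(2)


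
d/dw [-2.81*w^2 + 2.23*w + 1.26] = 2.23 - 5.62*w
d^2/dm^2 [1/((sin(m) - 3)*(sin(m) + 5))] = (-4*sin(m)^4 - 6*sin(m)^3 - 58*sin(m)^2 - 18*sin(m) + 38)/((sin(m) - 3)^3*(sin(m) + 5)^3)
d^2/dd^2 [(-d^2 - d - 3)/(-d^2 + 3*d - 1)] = 4*(2*d^3 + 3*d^2 - 15*d + 14)/(d^6 - 9*d^5 + 30*d^4 - 45*d^3 + 30*d^2 - 9*d + 1)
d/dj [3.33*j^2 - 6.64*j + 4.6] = 6.66*j - 6.64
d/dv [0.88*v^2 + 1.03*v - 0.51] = 1.76*v + 1.03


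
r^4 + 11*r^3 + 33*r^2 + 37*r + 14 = (r + 1)^2*(r + 2)*(r + 7)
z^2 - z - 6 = (z - 3)*(z + 2)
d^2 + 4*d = d*(d + 4)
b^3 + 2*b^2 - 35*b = b*(b - 5)*(b + 7)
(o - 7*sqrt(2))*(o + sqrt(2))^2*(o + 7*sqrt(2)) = o^4 + 2*sqrt(2)*o^3 - 96*o^2 - 196*sqrt(2)*o - 196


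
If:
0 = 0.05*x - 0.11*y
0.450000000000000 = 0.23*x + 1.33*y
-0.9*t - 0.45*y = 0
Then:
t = -0.12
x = 0.54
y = 0.25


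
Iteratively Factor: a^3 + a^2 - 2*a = (a)*(a^2 + a - 2) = a*(a - 1)*(a + 2)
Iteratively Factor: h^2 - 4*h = (h)*(h - 4)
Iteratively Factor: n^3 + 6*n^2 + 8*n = (n)*(n^2 + 6*n + 8) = n*(n + 4)*(n + 2)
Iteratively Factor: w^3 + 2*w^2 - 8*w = (w)*(w^2 + 2*w - 8) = w*(w - 2)*(w + 4)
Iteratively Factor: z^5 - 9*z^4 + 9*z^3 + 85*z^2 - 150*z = (z - 5)*(z^4 - 4*z^3 - 11*z^2 + 30*z) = (z - 5)^2*(z^3 + z^2 - 6*z) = (z - 5)^2*(z - 2)*(z^2 + 3*z) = z*(z - 5)^2*(z - 2)*(z + 3)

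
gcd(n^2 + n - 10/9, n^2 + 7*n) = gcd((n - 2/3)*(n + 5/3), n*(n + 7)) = 1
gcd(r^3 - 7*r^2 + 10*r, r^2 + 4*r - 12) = r - 2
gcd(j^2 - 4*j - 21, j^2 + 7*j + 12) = j + 3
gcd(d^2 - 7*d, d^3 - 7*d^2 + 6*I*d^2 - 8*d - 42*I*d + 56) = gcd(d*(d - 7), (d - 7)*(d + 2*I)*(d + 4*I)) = d - 7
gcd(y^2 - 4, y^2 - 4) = y^2 - 4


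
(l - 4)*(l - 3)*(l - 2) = l^3 - 9*l^2 + 26*l - 24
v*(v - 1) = v^2 - v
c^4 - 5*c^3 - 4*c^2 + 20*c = c*(c - 5)*(c - 2)*(c + 2)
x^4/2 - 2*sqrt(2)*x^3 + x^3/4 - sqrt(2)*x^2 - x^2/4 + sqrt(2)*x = x*(x/2 + 1/2)*(x - 1/2)*(x - 4*sqrt(2))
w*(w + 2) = w^2 + 2*w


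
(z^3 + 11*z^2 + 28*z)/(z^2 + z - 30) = z*(z^2 + 11*z + 28)/(z^2 + z - 30)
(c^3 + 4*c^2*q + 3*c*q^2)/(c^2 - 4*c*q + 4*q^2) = c*(c^2 + 4*c*q + 3*q^2)/(c^2 - 4*c*q + 4*q^2)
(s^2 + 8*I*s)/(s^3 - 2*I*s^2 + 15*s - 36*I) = s*(s + 8*I)/(s^3 - 2*I*s^2 + 15*s - 36*I)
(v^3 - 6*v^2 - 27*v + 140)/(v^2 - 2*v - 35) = v - 4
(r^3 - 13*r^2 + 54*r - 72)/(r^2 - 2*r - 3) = (r^2 - 10*r + 24)/(r + 1)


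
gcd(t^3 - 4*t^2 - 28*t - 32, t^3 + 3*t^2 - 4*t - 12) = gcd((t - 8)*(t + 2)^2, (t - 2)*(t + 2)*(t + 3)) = t + 2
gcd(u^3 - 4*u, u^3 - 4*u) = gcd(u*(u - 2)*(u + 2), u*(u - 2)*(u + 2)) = u^3 - 4*u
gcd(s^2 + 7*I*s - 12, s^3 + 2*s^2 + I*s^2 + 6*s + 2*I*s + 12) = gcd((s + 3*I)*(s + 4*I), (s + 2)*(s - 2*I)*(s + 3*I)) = s + 3*I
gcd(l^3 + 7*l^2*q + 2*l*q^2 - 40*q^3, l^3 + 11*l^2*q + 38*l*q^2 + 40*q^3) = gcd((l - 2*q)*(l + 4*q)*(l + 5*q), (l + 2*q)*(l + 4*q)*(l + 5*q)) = l^2 + 9*l*q + 20*q^2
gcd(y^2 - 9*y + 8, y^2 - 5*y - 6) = 1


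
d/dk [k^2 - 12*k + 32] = 2*k - 12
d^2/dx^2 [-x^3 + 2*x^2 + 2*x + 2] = 4 - 6*x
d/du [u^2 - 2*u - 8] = 2*u - 2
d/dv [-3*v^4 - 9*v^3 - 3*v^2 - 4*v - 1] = -12*v^3 - 27*v^2 - 6*v - 4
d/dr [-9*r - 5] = -9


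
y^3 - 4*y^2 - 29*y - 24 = (y - 8)*(y + 1)*(y + 3)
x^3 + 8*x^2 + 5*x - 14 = (x - 1)*(x + 2)*(x + 7)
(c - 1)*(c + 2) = c^2 + c - 2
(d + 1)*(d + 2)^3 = d^4 + 7*d^3 + 18*d^2 + 20*d + 8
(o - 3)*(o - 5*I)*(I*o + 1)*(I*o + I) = -o^4 + 2*o^3 + 6*I*o^3 + 8*o^2 - 12*I*o^2 - 10*o - 18*I*o - 15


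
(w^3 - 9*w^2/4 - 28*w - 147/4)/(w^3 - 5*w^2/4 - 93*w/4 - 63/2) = (w - 7)/(w - 6)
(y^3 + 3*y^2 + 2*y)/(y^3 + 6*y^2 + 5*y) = (y + 2)/(y + 5)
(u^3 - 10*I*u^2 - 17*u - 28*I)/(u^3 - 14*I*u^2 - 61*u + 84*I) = (u + I)/(u - 3*I)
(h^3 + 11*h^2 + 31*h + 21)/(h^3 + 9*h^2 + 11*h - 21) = (h + 1)/(h - 1)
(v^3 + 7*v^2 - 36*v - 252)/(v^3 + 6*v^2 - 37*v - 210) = (v + 6)/(v + 5)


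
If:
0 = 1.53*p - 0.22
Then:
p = 0.14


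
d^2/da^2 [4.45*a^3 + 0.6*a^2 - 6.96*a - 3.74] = 26.7*a + 1.2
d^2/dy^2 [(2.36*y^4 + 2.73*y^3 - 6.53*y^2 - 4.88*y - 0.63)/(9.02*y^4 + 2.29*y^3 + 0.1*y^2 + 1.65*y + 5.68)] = (-9.09494701772928e-13*y^10 + 346.732407999998*y^9 - 3200.472792*y^8 - 6010.020588*y^7 - 5700.74557*y^6 - 3004.683402*y^5 + 8177.044074*y^4 + 6554.289854*y^3 + 2224.145886*y^2 + 593.632668*y - 332.590894)/(733.870808*y^12 + 558.945948*y^11 + 166.313466*y^10 + 427.136449*y^9 + 1592.717466*y^8 + 738.906459*y^7 + 196.038574*y^6 + 533.770035*y^5 + 1002.778974*y^4 + 231.758013*y^3 + 56.07012*y^2 + 159.69888*y + 183.250432)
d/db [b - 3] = 1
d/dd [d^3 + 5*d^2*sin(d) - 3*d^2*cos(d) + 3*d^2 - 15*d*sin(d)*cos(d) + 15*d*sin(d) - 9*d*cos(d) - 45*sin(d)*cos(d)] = 3*d^2*sin(d) + 5*d^2*cos(d) + 3*d^2 + 19*d*sin(d) + 9*d*cos(d) - 15*d*cos(2*d) + 6*d + 15*sin(d) - 15*sin(2*d)/2 - 9*cos(d) - 45*cos(2*d)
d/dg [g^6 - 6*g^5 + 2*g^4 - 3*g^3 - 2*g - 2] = 6*g^5 - 30*g^4 + 8*g^3 - 9*g^2 - 2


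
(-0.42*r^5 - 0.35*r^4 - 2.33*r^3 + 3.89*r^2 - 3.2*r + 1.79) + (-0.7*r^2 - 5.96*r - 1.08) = -0.42*r^5 - 0.35*r^4 - 2.33*r^3 + 3.19*r^2 - 9.16*r + 0.71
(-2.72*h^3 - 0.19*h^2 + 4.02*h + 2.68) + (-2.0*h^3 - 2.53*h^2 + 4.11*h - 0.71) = -4.72*h^3 - 2.72*h^2 + 8.13*h + 1.97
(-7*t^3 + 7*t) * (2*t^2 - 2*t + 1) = -14*t^5 + 14*t^4 + 7*t^3 - 14*t^2 + 7*t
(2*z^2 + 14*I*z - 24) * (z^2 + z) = 2*z^4 + 2*z^3 + 14*I*z^3 - 24*z^2 + 14*I*z^2 - 24*z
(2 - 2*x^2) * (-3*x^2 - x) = 6*x^4 + 2*x^3 - 6*x^2 - 2*x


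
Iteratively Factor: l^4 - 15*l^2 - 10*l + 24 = (l - 4)*(l^3 + 4*l^2 + l - 6) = (l - 4)*(l + 3)*(l^2 + l - 2) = (l - 4)*(l - 1)*(l + 3)*(l + 2)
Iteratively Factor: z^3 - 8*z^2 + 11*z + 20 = (z - 5)*(z^2 - 3*z - 4) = (z - 5)*(z + 1)*(z - 4)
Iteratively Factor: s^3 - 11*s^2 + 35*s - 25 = (s - 5)*(s^2 - 6*s + 5) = (s - 5)^2*(s - 1)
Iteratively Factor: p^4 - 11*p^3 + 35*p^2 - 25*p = (p)*(p^3 - 11*p^2 + 35*p - 25) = p*(p - 5)*(p^2 - 6*p + 5) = p*(p - 5)*(p - 1)*(p - 5)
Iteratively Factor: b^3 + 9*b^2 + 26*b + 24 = (b + 4)*(b^2 + 5*b + 6) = (b + 2)*(b + 4)*(b + 3)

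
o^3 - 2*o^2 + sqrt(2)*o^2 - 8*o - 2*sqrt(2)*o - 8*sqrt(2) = (o - 4)*(o + 2)*(o + sqrt(2))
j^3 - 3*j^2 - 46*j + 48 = (j - 8)*(j - 1)*(j + 6)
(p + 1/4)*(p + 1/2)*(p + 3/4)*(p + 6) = p^4 + 15*p^3/2 + 155*p^2/16 + 135*p/32 + 9/16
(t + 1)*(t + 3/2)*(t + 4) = t^3 + 13*t^2/2 + 23*t/2 + 6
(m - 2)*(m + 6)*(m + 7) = m^3 + 11*m^2 + 16*m - 84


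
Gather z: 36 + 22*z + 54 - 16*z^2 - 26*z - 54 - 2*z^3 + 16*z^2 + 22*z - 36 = -2*z^3 + 18*z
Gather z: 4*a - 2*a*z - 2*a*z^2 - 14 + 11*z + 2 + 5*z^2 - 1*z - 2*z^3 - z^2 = 4*a - 2*z^3 + z^2*(4 - 2*a) + z*(10 - 2*a) - 12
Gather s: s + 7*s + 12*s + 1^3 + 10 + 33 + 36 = 20*s + 80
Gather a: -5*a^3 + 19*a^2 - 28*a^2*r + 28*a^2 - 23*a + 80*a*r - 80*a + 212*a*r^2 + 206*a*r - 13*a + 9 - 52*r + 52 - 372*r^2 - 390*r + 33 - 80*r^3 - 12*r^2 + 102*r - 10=-5*a^3 + a^2*(47 - 28*r) + a*(212*r^2 + 286*r - 116) - 80*r^3 - 384*r^2 - 340*r + 84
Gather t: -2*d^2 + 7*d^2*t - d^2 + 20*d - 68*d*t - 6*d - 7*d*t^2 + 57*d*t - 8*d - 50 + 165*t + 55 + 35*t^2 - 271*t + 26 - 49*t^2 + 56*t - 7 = -3*d^2 + 6*d + t^2*(-7*d - 14) + t*(7*d^2 - 11*d - 50) + 24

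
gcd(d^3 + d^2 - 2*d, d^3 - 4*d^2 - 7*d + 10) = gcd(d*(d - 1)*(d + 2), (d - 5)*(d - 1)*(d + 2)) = d^2 + d - 2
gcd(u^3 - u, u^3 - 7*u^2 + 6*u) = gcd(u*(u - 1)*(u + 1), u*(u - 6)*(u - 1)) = u^2 - u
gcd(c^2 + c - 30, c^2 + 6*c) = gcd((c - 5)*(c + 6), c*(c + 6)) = c + 6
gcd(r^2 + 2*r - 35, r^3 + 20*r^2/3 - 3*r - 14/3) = r + 7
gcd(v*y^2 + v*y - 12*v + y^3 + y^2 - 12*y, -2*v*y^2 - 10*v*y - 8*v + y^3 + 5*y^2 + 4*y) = y + 4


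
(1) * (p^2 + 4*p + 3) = p^2 + 4*p + 3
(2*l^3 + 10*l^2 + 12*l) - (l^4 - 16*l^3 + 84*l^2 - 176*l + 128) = -l^4 + 18*l^3 - 74*l^2 + 188*l - 128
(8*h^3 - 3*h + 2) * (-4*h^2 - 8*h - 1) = -32*h^5 - 64*h^4 + 4*h^3 + 16*h^2 - 13*h - 2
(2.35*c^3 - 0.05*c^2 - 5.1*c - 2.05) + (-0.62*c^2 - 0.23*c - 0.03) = 2.35*c^3 - 0.67*c^2 - 5.33*c - 2.08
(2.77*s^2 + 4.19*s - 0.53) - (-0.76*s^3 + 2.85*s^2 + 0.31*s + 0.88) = 0.76*s^3 - 0.0800000000000001*s^2 + 3.88*s - 1.41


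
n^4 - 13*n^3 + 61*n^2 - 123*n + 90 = (n - 5)*(n - 3)^2*(n - 2)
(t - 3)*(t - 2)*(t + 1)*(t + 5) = t^4 + t^3 - 19*t^2 + 11*t + 30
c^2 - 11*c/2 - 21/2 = (c - 7)*(c + 3/2)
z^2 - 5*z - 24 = (z - 8)*(z + 3)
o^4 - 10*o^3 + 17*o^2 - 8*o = o*(o - 8)*(o - 1)^2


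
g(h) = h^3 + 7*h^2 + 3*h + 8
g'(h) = 3*h^2 + 14*h + 3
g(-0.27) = 7.68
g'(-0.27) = -0.56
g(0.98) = 18.60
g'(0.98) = 19.60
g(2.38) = 68.27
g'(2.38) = 53.31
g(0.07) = 8.24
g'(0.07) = 3.99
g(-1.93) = 21.10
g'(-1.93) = -12.85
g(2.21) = 59.61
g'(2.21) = 48.59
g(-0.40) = 7.86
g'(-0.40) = -2.12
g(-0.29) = 7.69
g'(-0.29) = -0.81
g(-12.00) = -748.00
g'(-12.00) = 267.00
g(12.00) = 2780.00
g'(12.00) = 603.00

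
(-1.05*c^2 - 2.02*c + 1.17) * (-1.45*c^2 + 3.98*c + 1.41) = 1.5225*c^4 - 1.25*c^3 - 11.2166*c^2 + 1.8084*c + 1.6497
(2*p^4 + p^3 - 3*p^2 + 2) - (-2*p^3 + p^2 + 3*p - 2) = 2*p^4 + 3*p^3 - 4*p^2 - 3*p + 4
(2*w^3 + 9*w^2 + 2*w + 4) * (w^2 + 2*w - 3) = 2*w^5 + 13*w^4 + 14*w^3 - 19*w^2 + 2*w - 12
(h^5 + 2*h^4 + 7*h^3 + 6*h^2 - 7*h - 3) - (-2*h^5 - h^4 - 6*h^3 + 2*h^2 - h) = 3*h^5 + 3*h^4 + 13*h^3 + 4*h^2 - 6*h - 3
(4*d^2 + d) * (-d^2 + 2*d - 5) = -4*d^4 + 7*d^3 - 18*d^2 - 5*d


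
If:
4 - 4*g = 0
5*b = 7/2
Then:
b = 7/10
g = 1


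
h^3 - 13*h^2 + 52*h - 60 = (h - 6)*(h - 5)*(h - 2)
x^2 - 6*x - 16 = (x - 8)*(x + 2)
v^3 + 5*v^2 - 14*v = v*(v - 2)*(v + 7)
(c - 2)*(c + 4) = c^2 + 2*c - 8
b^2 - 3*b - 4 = (b - 4)*(b + 1)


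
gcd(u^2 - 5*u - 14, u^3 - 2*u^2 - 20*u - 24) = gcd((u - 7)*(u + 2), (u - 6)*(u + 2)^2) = u + 2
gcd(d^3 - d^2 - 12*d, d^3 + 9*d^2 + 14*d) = d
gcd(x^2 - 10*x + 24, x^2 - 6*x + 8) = x - 4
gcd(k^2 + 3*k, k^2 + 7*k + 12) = k + 3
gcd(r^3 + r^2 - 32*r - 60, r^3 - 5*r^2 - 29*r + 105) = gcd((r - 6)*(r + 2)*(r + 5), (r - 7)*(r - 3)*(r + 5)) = r + 5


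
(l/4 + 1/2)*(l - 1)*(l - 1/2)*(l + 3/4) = l^4/4 + 5*l^3/16 - 17*l^2/32 - 7*l/32 + 3/16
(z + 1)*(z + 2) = z^2 + 3*z + 2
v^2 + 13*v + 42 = (v + 6)*(v + 7)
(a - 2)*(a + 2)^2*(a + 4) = a^4 + 6*a^3 + 4*a^2 - 24*a - 32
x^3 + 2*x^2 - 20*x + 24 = (x - 2)^2*(x + 6)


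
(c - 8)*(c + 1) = c^2 - 7*c - 8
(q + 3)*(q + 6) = q^2 + 9*q + 18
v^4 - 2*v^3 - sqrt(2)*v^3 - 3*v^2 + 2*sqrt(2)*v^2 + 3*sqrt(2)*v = v*(v - 3)*(v + 1)*(v - sqrt(2))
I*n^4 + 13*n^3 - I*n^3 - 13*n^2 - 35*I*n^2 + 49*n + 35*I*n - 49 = (n - 7*I)^2*(n + I)*(I*n - I)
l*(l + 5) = l^2 + 5*l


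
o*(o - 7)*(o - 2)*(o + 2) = o^4 - 7*o^3 - 4*o^2 + 28*o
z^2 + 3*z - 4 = (z - 1)*(z + 4)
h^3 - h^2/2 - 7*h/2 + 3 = (h - 3/2)*(h - 1)*(h + 2)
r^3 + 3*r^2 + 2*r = r*(r + 1)*(r + 2)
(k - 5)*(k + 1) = k^2 - 4*k - 5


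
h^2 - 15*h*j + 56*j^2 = (h - 8*j)*(h - 7*j)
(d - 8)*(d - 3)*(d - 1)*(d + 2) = d^4 - 10*d^3 + 11*d^2 + 46*d - 48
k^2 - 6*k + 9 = (k - 3)^2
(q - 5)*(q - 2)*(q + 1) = q^3 - 6*q^2 + 3*q + 10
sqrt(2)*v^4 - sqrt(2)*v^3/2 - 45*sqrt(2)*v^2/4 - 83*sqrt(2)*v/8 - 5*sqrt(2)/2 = (v - 4)*(v + 1/2)*(v + 5/2)*(sqrt(2)*v + sqrt(2)/2)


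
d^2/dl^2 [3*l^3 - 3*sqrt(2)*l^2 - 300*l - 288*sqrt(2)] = 18*l - 6*sqrt(2)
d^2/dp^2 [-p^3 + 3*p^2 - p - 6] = 6 - 6*p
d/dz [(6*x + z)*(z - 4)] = 6*x + 2*z - 4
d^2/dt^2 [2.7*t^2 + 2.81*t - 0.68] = 5.40000000000000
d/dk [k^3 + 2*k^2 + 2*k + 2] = 3*k^2 + 4*k + 2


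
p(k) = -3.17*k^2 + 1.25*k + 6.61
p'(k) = 1.25 - 6.34*k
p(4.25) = -45.34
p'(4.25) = -25.70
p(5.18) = -71.97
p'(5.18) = -31.59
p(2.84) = -15.41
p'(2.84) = -16.76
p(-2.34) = -13.67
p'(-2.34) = 16.09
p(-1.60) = -3.51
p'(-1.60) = 11.39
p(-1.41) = -1.45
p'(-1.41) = 10.19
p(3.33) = -24.38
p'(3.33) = -19.86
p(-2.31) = -13.19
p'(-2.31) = 15.90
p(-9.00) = -261.41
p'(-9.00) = 58.31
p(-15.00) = -725.39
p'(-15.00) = 96.35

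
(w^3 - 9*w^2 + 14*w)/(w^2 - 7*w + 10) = w*(w - 7)/(w - 5)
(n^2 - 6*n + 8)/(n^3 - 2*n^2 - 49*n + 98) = (n - 4)/(n^2 - 49)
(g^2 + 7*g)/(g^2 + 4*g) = (g + 7)/(g + 4)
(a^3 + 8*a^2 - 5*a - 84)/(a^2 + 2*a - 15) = (a^2 + 11*a + 28)/(a + 5)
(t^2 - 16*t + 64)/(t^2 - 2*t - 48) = (t - 8)/(t + 6)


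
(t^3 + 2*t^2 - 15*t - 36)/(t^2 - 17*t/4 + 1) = 4*(t^2 + 6*t + 9)/(4*t - 1)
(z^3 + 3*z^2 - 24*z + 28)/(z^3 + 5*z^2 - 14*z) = (z - 2)/z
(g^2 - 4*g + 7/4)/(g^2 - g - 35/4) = (2*g - 1)/(2*g + 5)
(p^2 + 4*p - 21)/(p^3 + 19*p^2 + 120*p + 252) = (p - 3)/(p^2 + 12*p + 36)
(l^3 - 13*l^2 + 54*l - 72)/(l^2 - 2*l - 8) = (l^2 - 9*l + 18)/(l + 2)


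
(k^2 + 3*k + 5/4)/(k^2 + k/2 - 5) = (k + 1/2)/(k - 2)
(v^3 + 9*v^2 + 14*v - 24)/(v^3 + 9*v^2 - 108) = (v^2 + 3*v - 4)/(v^2 + 3*v - 18)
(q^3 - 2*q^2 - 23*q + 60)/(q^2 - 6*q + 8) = (q^2 + 2*q - 15)/(q - 2)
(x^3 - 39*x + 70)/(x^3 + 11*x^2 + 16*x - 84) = (x - 5)/(x + 6)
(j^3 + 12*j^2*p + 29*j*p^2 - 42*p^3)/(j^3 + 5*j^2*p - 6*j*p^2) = (j + 7*p)/j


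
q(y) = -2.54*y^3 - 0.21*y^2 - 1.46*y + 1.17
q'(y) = -7.62*y^2 - 0.42*y - 1.46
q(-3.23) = 89.29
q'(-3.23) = -79.60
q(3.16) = -85.69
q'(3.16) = -78.88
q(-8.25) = 1425.17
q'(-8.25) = -516.63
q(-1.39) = 9.62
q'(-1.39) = -15.60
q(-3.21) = 87.71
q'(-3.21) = -78.63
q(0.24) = 0.77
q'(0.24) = -2.00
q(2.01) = -23.24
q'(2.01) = -33.09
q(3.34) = -100.69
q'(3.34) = -87.87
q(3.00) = -73.68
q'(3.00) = -71.30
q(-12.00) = 4377.57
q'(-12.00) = -1093.70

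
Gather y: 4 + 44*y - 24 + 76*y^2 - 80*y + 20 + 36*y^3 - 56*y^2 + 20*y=36*y^3 + 20*y^2 - 16*y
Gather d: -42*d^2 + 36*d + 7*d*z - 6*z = -42*d^2 + d*(7*z + 36) - 6*z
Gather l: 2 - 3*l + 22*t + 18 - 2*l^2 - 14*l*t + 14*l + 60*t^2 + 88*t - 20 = -2*l^2 + l*(11 - 14*t) + 60*t^2 + 110*t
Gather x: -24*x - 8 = -24*x - 8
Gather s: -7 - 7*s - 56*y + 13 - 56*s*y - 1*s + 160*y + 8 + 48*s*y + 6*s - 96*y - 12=s*(-8*y - 2) + 8*y + 2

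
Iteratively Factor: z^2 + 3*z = (z)*(z + 3)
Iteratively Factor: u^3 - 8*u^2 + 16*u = (u - 4)*(u^2 - 4*u) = (u - 4)^2*(u)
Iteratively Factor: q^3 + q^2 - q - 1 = (q + 1)*(q^2 - 1) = (q + 1)^2*(q - 1)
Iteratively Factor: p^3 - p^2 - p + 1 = (p - 1)*(p^2 - 1) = (p - 1)*(p + 1)*(p - 1)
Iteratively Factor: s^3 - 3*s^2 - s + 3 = (s - 3)*(s^2 - 1) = (s - 3)*(s - 1)*(s + 1)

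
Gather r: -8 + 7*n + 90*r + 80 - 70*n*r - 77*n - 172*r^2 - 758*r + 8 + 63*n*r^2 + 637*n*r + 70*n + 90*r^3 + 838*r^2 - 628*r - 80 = 90*r^3 + r^2*(63*n + 666) + r*(567*n - 1296)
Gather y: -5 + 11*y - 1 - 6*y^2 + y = -6*y^2 + 12*y - 6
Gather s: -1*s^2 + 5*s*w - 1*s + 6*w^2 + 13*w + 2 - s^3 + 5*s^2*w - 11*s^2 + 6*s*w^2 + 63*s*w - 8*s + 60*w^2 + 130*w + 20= -s^3 + s^2*(5*w - 12) + s*(6*w^2 + 68*w - 9) + 66*w^2 + 143*w + 22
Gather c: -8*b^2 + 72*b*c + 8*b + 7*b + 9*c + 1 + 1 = -8*b^2 + 15*b + c*(72*b + 9) + 2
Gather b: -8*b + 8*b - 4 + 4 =0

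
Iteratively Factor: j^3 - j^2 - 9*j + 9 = (j - 1)*(j^2 - 9) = (j - 1)*(j + 3)*(j - 3)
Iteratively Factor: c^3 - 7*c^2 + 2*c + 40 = (c + 2)*(c^2 - 9*c + 20) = (c - 4)*(c + 2)*(c - 5)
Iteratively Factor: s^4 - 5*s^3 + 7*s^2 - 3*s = (s)*(s^3 - 5*s^2 + 7*s - 3) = s*(s - 1)*(s^2 - 4*s + 3) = s*(s - 3)*(s - 1)*(s - 1)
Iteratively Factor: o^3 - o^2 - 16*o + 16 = (o - 1)*(o^2 - 16) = (o - 4)*(o - 1)*(o + 4)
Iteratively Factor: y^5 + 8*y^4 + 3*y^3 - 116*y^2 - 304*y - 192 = (y + 3)*(y^4 + 5*y^3 - 12*y^2 - 80*y - 64) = (y + 1)*(y + 3)*(y^3 + 4*y^2 - 16*y - 64) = (y - 4)*(y + 1)*(y + 3)*(y^2 + 8*y + 16) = (y - 4)*(y + 1)*(y + 3)*(y + 4)*(y + 4)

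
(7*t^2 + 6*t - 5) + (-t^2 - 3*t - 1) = 6*t^2 + 3*t - 6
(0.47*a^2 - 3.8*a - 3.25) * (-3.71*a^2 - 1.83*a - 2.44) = -1.7437*a^4 + 13.2379*a^3 + 17.8647*a^2 + 15.2195*a + 7.93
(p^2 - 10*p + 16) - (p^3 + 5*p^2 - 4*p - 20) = -p^3 - 4*p^2 - 6*p + 36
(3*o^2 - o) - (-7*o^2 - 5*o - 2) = 10*o^2 + 4*o + 2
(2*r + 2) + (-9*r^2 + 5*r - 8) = -9*r^2 + 7*r - 6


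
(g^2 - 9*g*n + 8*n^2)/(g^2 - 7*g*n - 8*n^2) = (g - n)/(g + n)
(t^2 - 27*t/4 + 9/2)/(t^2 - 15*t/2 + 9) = (4*t - 3)/(2*(2*t - 3))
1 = 1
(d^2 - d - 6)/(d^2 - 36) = (d^2 - d - 6)/(d^2 - 36)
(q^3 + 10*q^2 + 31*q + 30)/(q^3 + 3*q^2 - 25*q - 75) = (q + 2)/(q - 5)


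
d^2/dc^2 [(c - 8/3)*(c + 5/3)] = 2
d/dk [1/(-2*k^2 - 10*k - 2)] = (k + 5/2)/(k^2 + 5*k + 1)^2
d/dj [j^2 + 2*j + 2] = 2*j + 2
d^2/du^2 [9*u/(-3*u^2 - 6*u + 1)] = 54*(-12*u*(u + 1)^2 + (3*u + 2)*(3*u^2 + 6*u - 1))/(3*u^2 + 6*u - 1)^3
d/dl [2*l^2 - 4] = 4*l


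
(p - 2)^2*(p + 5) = p^3 + p^2 - 16*p + 20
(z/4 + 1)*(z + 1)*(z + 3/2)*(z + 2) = z^4/4 + 17*z^3/8 + 49*z^2/8 + 29*z/4 + 3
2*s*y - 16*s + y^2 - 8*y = (2*s + y)*(y - 8)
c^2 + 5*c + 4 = (c + 1)*(c + 4)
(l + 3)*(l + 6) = l^2 + 9*l + 18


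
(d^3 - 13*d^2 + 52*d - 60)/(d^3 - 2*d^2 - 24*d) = (d^2 - 7*d + 10)/(d*(d + 4))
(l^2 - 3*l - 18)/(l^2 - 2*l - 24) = (l + 3)/(l + 4)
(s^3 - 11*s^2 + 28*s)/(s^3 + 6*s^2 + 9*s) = (s^2 - 11*s + 28)/(s^2 + 6*s + 9)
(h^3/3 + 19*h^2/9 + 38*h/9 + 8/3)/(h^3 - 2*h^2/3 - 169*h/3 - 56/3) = (3*h^3 + 19*h^2 + 38*h + 24)/(3*(3*h^3 - 2*h^2 - 169*h - 56))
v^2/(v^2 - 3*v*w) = v/(v - 3*w)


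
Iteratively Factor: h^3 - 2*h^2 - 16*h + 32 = (h + 4)*(h^2 - 6*h + 8) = (h - 4)*(h + 4)*(h - 2)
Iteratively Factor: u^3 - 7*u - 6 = (u + 2)*(u^2 - 2*u - 3) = (u - 3)*(u + 2)*(u + 1)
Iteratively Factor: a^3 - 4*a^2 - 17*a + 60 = (a + 4)*(a^2 - 8*a + 15) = (a - 3)*(a + 4)*(a - 5)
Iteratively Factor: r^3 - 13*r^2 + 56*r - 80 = (r - 4)*(r^2 - 9*r + 20) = (r - 4)^2*(r - 5)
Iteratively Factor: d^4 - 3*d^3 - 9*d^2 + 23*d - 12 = (d - 1)*(d^3 - 2*d^2 - 11*d + 12) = (d - 4)*(d - 1)*(d^2 + 2*d - 3) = (d - 4)*(d - 1)^2*(d + 3)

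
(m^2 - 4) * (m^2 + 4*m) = m^4 + 4*m^3 - 4*m^2 - 16*m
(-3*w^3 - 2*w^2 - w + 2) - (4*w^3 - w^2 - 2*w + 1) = -7*w^3 - w^2 + w + 1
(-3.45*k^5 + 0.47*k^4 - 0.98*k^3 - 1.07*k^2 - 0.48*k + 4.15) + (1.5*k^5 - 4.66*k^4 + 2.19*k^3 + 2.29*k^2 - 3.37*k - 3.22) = -1.95*k^5 - 4.19*k^4 + 1.21*k^3 + 1.22*k^2 - 3.85*k + 0.93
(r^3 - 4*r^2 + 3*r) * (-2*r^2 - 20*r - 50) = -2*r^5 - 12*r^4 + 24*r^3 + 140*r^2 - 150*r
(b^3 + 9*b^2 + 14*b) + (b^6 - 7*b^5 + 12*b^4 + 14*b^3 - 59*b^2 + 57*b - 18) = b^6 - 7*b^5 + 12*b^4 + 15*b^3 - 50*b^2 + 71*b - 18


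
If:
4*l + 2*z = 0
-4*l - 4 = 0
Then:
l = -1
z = 2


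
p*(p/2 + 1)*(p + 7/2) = p^3/2 + 11*p^2/4 + 7*p/2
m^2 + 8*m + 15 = (m + 3)*(m + 5)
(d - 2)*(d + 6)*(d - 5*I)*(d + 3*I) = d^4 + 4*d^3 - 2*I*d^3 + 3*d^2 - 8*I*d^2 + 60*d + 24*I*d - 180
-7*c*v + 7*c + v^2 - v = (-7*c + v)*(v - 1)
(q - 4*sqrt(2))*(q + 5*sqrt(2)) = q^2 + sqrt(2)*q - 40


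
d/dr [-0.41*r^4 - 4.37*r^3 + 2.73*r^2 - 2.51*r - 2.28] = -1.64*r^3 - 13.11*r^2 + 5.46*r - 2.51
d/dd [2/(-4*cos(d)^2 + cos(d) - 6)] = 2*(1 - 8*cos(d))*sin(d)/(4*sin(d)^2 + cos(d) - 10)^2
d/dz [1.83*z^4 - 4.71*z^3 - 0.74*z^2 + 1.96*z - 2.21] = 7.32*z^3 - 14.13*z^2 - 1.48*z + 1.96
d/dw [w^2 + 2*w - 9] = 2*w + 2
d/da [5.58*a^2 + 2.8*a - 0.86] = 11.16*a + 2.8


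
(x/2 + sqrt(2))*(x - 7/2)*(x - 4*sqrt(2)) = x^3/2 - 7*x^2/4 - sqrt(2)*x^2 - 8*x + 7*sqrt(2)*x/2 + 28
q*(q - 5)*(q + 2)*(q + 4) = q^4 + q^3 - 22*q^2 - 40*q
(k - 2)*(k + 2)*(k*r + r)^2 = k^4*r^2 + 2*k^3*r^2 - 3*k^2*r^2 - 8*k*r^2 - 4*r^2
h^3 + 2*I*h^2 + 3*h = h*(h - I)*(h + 3*I)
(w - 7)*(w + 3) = w^2 - 4*w - 21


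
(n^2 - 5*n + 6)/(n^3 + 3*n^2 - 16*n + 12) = (n - 3)/(n^2 + 5*n - 6)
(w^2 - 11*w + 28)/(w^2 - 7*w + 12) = (w - 7)/(w - 3)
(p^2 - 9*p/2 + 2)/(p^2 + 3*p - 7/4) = 2*(p - 4)/(2*p + 7)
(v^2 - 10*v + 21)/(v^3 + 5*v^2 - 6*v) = (v^2 - 10*v + 21)/(v*(v^2 + 5*v - 6))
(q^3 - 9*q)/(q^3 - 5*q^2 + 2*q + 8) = q*(q^2 - 9)/(q^3 - 5*q^2 + 2*q + 8)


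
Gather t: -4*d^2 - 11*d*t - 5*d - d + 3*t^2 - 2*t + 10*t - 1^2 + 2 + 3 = -4*d^2 - 6*d + 3*t^2 + t*(8 - 11*d) + 4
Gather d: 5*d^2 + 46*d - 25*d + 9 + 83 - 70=5*d^2 + 21*d + 22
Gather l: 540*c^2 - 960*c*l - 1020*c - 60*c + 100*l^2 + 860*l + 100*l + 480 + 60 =540*c^2 - 1080*c + 100*l^2 + l*(960 - 960*c) + 540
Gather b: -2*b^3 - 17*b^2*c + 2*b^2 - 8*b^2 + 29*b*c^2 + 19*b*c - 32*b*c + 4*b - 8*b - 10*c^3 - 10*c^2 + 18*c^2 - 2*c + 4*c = -2*b^3 + b^2*(-17*c - 6) + b*(29*c^2 - 13*c - 4) - 10*c^3 + 8*c^2 + 2*c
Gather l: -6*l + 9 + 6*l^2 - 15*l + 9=6*l^2 - 21*l + 18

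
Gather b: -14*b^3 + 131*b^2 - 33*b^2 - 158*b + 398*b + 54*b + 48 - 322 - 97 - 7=-14*b^3 + 98*b^2 + 294*b - 378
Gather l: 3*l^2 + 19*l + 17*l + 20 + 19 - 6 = 3*l^2 + 36*l + 33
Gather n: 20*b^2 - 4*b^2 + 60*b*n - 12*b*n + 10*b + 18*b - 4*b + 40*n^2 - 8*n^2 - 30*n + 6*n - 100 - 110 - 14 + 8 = 16*b^2 + 24*b + 32*n^2 + n*(48*b - 24) - 216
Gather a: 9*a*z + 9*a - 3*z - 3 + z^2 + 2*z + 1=a*(9*z + 9) + z^2 - z - 2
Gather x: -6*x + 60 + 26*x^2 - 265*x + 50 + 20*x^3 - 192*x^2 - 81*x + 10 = 20*x^3 - 166*x^2 - 352*x + 120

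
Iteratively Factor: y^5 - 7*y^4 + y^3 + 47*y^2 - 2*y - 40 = (y - 5)*(y^4 - 2*y^3 - 9*y^2 + 2*y + 8) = (y - 5)*(y - 1)*(y^3 - y^2 - 10*y - 8) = (y - 5)*(y - 4)*(y - 1)*(y^2 + 3*y + 2) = (y - 5)*(y - 4)*(y - 1)*(y + 2)*(y + 1)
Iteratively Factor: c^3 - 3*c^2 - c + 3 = (c - 1)*(c^2 - 2*c - 3) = (c - 3)*(c - 1)*(c + 1)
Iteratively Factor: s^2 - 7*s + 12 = (s - 3)*(s - 4)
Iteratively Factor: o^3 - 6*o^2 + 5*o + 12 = (o + 1)*(o^2 - 7*o + 12) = (o - 3)*(o + 1)*(o - 4)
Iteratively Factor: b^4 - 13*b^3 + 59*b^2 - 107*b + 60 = (b - 1)*(b^3 - 12*b^2 + 47*b - 60) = (b - 4)*(b - 1)*(b^2 - 8*b + 15) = (b - 5)*(b - 4)*(b - 1)*(b - 3)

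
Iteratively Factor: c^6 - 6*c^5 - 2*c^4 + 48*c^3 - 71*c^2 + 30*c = (c - 2)*(c^5 - 4*c^4 - 10*c^3 + 28*c^2 - 15*c) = (c - 5)*(c - 2)*(c^4 + c^3 - 5*c^2 + 3*c) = c*(c - 5)*(c - 2)*(c^3 + c^2 - 5*c + 3) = c*(c - 5)*(c - 2)*(c - 1)*(c^2 + 2*c - 3) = c*(c - 5)*(c - 2)*(c - 1)*(c + 3)*(c - 1)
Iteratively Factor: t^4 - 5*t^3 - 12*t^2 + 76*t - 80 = (t + 4)*(t^3 - 9*t^2 + 24*t - 20) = (t - 5)*(t + 4)*(t^2 - 4*t + 4) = (t - 5)*(t - 2)*(t + 4)*(t - 2)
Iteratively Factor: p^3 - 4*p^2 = (p)*(p^2 - 4*p) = p*(p - 4)*(p)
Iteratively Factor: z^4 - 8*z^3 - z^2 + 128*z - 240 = (z - 3)*(z^3 - 5*z^2 - 16*z + 80) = (z - 5)*(z - 3)*(z^2 - 16) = (z - 5)*(z - 3)*(z + 4)*(z - 4)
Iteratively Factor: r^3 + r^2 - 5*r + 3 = (r + 3)*(r^2 - 2*r + 1) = (r - 1)*(r + 3)*(r - 1)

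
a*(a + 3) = a^2 + 3*a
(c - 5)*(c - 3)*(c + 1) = c^3 - 7*c^2 + 7*c + 15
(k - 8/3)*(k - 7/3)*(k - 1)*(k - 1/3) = k^4 - 19*k^3/3 + 119*k^2/9 - 269*k/27 + 56/27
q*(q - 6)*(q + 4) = q^3 - 2*q^2 - 24*q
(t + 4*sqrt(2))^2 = t^2 + 8*sqrt(2)*t + 32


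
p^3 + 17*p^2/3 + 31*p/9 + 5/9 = (p + 1/3)^2*(p + 5)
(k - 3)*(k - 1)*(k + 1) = k^3 - 3*k^2 - k + 3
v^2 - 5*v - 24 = (v - 8)*(v + 3)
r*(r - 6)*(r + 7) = r^3 + r^2 - 42*r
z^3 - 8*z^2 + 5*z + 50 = (z - 5)^2*(z + 2)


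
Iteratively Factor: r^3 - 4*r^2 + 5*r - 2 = (r - 1)*(r^2 - 3*r + 2) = (r - 2)*(r - 1)*(r - 1)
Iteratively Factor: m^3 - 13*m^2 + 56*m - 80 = (m - 4)*(m^2 - 9*m + 20) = (m - 5)*(m - 4)*(m - 4)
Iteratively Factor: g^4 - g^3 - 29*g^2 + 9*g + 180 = (g - 5)*(g^3 + 4*g^2 - 9*g - 36) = (g - 5)*(g + 3)*(g^2 + g - 12) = (g - 5)*(g - 3)*(g + 3)*(g + 4)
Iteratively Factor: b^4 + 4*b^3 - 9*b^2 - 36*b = (b + 3)*(b^3 + b^2 - 12*b) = (b - 3)*(b + 3)*(b^2 + 4*b) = b*(b - 3)*(b + 3)*(b + 4)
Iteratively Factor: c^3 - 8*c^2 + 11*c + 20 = (c + 1)*(c^2 - 9*c + 20) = (c - 4)*(c + 1)*(c - 5)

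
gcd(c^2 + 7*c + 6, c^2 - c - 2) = c + 1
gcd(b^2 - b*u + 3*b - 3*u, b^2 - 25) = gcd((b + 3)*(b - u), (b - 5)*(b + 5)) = 1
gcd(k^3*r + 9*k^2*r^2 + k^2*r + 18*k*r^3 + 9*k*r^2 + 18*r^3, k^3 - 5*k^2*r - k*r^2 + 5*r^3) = 1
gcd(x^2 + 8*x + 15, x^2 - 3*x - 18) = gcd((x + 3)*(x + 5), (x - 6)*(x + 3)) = x + 3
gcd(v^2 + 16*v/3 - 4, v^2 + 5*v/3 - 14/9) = v - 2/3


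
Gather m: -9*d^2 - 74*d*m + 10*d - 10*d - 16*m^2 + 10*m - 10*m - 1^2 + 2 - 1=-9*d^2 - 74*d*m - 16*m^2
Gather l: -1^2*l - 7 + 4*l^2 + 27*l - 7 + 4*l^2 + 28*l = 8*l^2 + 54*l - 14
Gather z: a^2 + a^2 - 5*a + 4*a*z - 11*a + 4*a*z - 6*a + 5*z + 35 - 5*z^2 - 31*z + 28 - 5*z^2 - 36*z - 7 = 2*a^2 - 22*a - 10*z^2 + z*(8*a - 62) + 56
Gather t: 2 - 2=0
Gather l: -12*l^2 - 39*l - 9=-12*l^2 - 39*l - 9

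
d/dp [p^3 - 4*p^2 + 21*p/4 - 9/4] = 3*p^2 - 8*p + 21/4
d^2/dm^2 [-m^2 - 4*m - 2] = -2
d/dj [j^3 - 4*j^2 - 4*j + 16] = 3*j^2 - 8*j - 4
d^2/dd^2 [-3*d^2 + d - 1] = -6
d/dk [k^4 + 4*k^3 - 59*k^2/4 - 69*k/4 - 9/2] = 4*k^3 + 12*k^2 - 59*k/2 - 69/4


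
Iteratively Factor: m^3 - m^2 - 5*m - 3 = (m + 1)*(m^2 - 2*m - 3) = (m - 3)*(m + 1)*(m + 1)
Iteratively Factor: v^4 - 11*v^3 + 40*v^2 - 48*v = (v - 4)*(v^3 - 7*v^2 + 12*v) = (v - 4)*(v - 3)*(v^2 - 4*v) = (v - 4)^2*(v - 3)*(v)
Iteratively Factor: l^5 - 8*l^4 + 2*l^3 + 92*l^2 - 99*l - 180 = (l - 5)*(l^4 - 3*l^3 - 13*l^2 + 27*l + 36) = (l - 5)*(l - 3)*(l^3 - 13*l - 12) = (l - 5)*(l - 3)*(l + 3)*(l^2 - 3*l - 4) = (l - 5)*(l - 3)*(l + 1)*(l + 3)*(l - 4)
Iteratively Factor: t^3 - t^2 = (t)*(t^2 - t) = t*(t - 1)*(t)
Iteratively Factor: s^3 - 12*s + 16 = (s - 2)*(s^2 + 2*s - 8) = (s - 2)*(s + 4)*(s - 2)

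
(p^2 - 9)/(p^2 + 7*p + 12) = (p - 3)/(p + 4)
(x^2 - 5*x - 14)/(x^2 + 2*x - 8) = (x^2 - 5*x - 14)/(x^2 + 2*x - 8)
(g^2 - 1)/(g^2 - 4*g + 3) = (g + 1)/(g - 3)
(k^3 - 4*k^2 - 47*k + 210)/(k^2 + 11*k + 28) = (k^2 - 11*k + 30)/(k + 4)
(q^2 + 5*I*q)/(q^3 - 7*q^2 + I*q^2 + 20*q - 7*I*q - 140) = q/(q^2 - q*(7 + 4*I) + 28*I)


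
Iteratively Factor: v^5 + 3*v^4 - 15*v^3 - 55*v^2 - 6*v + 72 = (v + 3)*(v^4 - 15*v^2 - 10*v + 24) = (v - 1)*(v + 3)*(v^3 + v^2 - 14*v - 24) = (v - 1)*(v + 2)*(v + 3)*(v^2 - v - 12) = (v - 1)*(v + 2)*(v + 3)^2*(v - 4)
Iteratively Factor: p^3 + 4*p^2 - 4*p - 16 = (p - 2)*(p^2 + 6*p + 8) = (p - 2)*(p + 2)*(p + 4)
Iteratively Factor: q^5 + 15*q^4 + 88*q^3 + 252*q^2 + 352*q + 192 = (q + 4)*(q^4 + 11*q^3 + 44*q^2 + 76*q + 48) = (q + 3)*(q + 4)*(q^3 + 8*q^2 + 20*q + 16) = (q + 2)*(q + 3)*(q + 4)*(q^2 + 6*q + 8) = (q + 2)^2*(q + 3)*(q + 4)*(q + 4)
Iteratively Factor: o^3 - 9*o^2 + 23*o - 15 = (o - 3)*(o^2 - 6*o + 5) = (o - 3)*(o - 1)*(o - 5)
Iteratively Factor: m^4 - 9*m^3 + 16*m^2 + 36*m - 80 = (m - 2)*(m^3 - 7*m^2 + 2*m + 40) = (m - 5)*(m - 2)*(m^2 - 2*m - 8) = (m - 5)*(m - 2)*(m + 2)*(m - 4)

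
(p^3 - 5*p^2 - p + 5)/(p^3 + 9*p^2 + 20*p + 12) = (p^2 - 6*p + 5)/(p^2 + 8*p + 12)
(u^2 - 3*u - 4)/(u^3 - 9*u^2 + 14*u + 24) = 1/(u - 6)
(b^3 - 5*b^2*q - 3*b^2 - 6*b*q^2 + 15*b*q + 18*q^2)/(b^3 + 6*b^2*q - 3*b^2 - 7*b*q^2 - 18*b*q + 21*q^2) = (-b^2 + 5*b*q + 6*q^2)/(-b^2 - 6*b*q + 7*q^2)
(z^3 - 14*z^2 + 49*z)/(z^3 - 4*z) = (z^2 - 14*z + 49)/(z^2 - 4)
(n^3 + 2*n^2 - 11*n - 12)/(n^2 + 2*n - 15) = (n^2 + 5*n + 4)/(n + 5)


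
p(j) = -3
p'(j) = 0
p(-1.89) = -3.00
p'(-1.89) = 0.00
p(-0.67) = -3.00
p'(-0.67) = 0.00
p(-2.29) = -3.00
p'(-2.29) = 0.00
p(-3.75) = -3.00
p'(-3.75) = 0.00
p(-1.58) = -3.00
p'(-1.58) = 0.00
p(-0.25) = -3.00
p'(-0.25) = 0.00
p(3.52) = -3.00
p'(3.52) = 0.00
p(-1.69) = -3.00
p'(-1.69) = 0.00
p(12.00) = -3.00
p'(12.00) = 0.00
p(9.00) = -3.00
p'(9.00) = 0.00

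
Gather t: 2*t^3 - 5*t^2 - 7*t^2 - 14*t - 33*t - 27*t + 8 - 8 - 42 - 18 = 2*t^3 - 12*t^2 - 74*t - 60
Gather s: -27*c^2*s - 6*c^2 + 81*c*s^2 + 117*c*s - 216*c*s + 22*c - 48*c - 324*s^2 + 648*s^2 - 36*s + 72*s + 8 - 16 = -6*c^2 - 26*c + s^2*(81*c + 324) + s*(-27*c^2 - 99*c + 36) - 8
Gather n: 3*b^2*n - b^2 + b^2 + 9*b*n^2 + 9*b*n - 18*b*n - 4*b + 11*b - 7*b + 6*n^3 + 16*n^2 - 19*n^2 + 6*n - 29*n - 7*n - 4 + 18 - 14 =6*n^3 + n^2*(9*b - 3) + n*(3*b^2 - 9*b - 30)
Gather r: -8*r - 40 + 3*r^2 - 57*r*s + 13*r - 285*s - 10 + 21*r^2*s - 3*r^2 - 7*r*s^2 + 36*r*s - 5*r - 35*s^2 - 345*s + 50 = 21*r^2*s + r*(-7*s^2 - 21*s) - 35*s^2 - 630*s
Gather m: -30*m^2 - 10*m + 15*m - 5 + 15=-30*m^2 + 5*m + 10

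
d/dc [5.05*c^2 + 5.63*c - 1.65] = 10.1*c + 5.63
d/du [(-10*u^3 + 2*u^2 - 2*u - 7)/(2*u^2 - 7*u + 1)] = (-20*u^4 + 140*u^3 - 40*u^2 + 32*u - 51)/(4*u^4 - 28*u^3 + 53*u^2 - 14*u + 1)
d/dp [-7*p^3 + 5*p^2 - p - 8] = -21*p^2 + 10*p - 1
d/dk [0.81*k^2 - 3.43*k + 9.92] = 1.62*k - 3.43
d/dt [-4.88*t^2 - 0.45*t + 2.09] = -9.76*t - 0.45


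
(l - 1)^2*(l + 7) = l^3 + 5*l^2 - 13*l + 7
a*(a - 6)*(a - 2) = a^3 - 8*a^2 + 12*a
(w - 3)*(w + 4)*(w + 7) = w^3 + 8*w^2 - 5*w - 84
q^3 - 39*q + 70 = (q - 5)*(q - 2)*(q + 7)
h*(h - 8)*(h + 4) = h^3 - 4*h^2 - 32*h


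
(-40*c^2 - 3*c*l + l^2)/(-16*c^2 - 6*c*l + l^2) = (5*c + l)/(2*c + l)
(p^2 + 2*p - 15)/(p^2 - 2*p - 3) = (p + 5)/(p + 1)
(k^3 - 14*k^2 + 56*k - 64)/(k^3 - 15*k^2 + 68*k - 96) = (k - 2)/(k - 3)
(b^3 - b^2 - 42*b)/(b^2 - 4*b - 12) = b*(-b^2 + b + 42)/(-b^2 + 4*b + 12)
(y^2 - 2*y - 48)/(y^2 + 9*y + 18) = (y - 8)/(y + 3)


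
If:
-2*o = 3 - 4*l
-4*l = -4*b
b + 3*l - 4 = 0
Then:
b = 1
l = 1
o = 1/2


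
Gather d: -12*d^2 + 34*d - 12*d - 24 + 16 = -12*d^2 + 22*d - 8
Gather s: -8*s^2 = -8*s^2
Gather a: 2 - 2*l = 2 - 2*l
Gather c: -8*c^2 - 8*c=-8*c^2 - 8*c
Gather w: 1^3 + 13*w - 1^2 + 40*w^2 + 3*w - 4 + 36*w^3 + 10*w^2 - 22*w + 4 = 36*w^3 + 50*w^2 - 6*w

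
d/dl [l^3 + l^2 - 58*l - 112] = 3*l^2 + 2*l - 58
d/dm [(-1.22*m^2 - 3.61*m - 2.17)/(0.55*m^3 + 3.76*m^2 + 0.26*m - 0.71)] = (0.671*m^4 + 3.971*m^3 + 16.8369*m^2 + 18.0508*m + 3.1273)/(0.3025*m^6 + 4.136*m^5 + 14.4236*m^4 + 1.1742*m^3 - 5.2716*m^2 - 0.3692*m + 0.5041)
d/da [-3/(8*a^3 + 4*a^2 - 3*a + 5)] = 3*(24*a^2 + 8*a - 3)/(8*a^3 + 4*a^2 - 3*a + 5)^2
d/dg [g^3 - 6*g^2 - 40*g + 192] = 3*g^2 - 12*g - 40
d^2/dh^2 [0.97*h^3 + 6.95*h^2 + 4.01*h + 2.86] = 5.82*h + 13.9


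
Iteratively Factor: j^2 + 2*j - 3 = (j + 3)*(j - 1)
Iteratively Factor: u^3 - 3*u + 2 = (u - 1)*(u^2 + u - 2) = (u - 1)*(u + 2)*(u - 1)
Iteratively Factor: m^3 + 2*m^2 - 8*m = (m - 2)*(m^2 + 4*m) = m*(m - 2)*(m + 4)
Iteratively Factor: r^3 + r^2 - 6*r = (r - 2)*(r^2 + 3*r) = (r - 2)*(r + 3)*(r)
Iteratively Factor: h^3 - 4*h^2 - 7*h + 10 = (h + 2)*(h^2 - 6*h + 5) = (h - 1)*(h + 2)*(h - 5)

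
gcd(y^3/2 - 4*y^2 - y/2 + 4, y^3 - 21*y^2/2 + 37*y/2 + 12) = y - 8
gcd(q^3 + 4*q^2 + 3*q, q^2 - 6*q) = q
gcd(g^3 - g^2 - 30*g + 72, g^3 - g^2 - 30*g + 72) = g^3 - g^2 - 30*g + 72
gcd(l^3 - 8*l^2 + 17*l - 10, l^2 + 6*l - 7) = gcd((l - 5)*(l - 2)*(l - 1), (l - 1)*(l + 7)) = l - 1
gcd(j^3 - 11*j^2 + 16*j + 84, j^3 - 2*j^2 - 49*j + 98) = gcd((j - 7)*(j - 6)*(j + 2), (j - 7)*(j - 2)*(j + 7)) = j - 7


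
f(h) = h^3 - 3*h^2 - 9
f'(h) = 3*h^2 - 6*h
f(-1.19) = -14.93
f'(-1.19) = 11.39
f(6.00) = 99.00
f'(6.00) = 72.00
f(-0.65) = -10.54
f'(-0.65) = 5.17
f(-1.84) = -25.39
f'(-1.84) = 21.20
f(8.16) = 334.58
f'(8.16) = 150.80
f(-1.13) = -14.27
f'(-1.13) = 10.61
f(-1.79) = -24.35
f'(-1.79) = 20.35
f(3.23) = -6.60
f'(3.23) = 11.92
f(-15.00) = -4059.00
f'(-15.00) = 765.00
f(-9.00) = -981.00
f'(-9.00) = 297.00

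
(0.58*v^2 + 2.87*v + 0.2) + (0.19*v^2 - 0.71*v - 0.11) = 0.77*v^2 + 2.16*v + 0.09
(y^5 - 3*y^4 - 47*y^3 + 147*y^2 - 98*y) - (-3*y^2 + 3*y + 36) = y^5 - 3*y^4 - 47*y^3 + 150*y^2 - 101*y - 36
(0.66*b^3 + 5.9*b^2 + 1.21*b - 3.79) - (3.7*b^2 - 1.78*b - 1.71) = 0.66*b^3 + 2.2*b^2 + 2.99*b - 2.08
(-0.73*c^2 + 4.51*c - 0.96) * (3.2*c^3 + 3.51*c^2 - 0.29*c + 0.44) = -2.336*c^5 + 11.8697*c^4 + 12.9698*c^3 - 4.9987*c^2 + 2.2628*c - 0.4224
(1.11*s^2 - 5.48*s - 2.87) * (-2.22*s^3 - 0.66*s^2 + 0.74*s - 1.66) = -2.4642*s^5 + 11.433*s^4 + 10.8096*s^3 - 4.0036*s^2 + 6.973*s + 4.7642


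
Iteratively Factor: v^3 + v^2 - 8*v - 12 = (v - 3)*(v^2 + 4*v + 4) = (v - 3)*(v + 2)*(v + 2)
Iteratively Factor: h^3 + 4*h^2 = (h)*(h^2 + 4*h) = h^2*(h + 4)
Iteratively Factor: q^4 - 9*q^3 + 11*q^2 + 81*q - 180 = (q - 5)*(q^3 - 4*q^2 - 9*q + 36) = (q - 5)*(q - 4)*(q^2 - 9) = (q - 5)*(q - 4)*(q + 3)*(q - 3)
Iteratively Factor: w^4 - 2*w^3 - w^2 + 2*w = (w + 1)*(w^3 - 3*w^2 + 2*w) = (w - 1)*(w + 1)*(w^2 - 2*w) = (w - 2)*(w - 1)*(w + 1)*(w)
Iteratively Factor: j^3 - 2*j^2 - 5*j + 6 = (j - 3)*(j^2 + j - 2) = (j - 3)*(j + 2)*(j - 1)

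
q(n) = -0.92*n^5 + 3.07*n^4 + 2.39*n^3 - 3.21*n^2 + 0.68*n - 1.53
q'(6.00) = -3088.84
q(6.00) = -2771.97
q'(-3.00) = -619.69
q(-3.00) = 375.24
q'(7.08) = -6885.48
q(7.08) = -7962.00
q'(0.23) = -0.28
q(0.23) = -1.51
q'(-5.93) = -7958.06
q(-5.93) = 9925.68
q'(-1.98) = -124.52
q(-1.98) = 41.17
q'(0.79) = 4.35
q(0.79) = -0.91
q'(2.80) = 25.75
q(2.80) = 58.04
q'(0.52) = 0.67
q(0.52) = -1.52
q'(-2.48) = -300.61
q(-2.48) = 143.02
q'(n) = -4.6*n^4 + 12.28*n^3 + 7.17*n^2 - 6.42*n + 0.68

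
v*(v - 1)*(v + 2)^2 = v^4 + 3*v^3 - 4*v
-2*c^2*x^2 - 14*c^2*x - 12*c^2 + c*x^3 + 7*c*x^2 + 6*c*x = (-2*c + x)*(x + 6)*(c*x + c)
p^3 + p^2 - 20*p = p*(p - 4)*(p + 5)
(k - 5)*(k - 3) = k^2 - 8*k + 15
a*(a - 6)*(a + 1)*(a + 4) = a^4 - a^3 - 26*a^2 - 24*a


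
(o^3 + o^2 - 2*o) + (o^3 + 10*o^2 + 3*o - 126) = 2*o^3 + 11*o^2 + o - 126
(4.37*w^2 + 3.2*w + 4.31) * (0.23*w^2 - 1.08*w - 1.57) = 1.0051*w^4 - 3.9836*w^3 - 9.3256*w^2 - 9.6788*w - 6.7667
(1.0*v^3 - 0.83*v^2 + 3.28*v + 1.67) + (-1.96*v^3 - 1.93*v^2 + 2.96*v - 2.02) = -0.96*v^3 - 2.76*v^2 + 6.24*v - 0.35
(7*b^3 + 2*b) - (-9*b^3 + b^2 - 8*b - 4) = 16*b^3 - b^2 + 10*b + 4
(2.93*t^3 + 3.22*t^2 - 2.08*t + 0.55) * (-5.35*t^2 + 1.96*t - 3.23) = -15.6755*t^5 - 11.4842*t^4 + 7.9753*t^3 - 17.4199*t^2 + 7.7964*t - 1.7765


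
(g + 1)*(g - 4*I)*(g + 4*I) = g^3 + g^2 + 16*g + 16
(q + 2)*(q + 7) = q^2 + 9*q + 14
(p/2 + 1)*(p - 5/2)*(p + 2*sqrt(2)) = p^3/2 - p^2/4 + sqrt(2)*p^2 - 5*p/2 - sqrt(2)*p/2 - 5*sqrt(2)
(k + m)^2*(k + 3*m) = k^3 + 5*k^2*m + 7*k*m^2 + 3*m^3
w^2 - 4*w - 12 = (w - 6)*(w + 2)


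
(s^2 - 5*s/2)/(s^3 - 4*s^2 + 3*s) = (s - 5/2)/(s^2 - 4*s + 3)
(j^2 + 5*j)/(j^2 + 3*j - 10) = j/(j - 2)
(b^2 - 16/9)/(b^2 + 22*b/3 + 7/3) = (9*b^2 - 16)/(3*(3*b^2 + 22*b + 7))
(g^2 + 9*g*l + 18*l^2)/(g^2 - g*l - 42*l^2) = (g + 3*l)/(g - 7*l)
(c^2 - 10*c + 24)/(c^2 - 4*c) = (c - 6)/c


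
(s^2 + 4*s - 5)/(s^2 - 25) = (s - 1)/(s - 5)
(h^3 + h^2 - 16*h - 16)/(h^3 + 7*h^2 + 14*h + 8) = (h - 4)/(h + 2)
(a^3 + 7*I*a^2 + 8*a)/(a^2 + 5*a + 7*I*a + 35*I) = a*(a^2 + 7*I*a + 8)/(a^2 + a*(5 + 7*I) + 35*I)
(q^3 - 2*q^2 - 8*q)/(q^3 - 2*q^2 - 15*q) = (-q^2 + 2*q + 8)/(-q^2 + 2*q + 15)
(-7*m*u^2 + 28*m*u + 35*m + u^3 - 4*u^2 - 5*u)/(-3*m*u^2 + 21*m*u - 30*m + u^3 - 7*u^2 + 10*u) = (-7*m*u - 7*m + u^2 + u)/(-3*m*u + 6*m + u^2 - 2*u)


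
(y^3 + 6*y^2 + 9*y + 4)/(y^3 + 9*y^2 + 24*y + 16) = (y + 1)/(y + 4)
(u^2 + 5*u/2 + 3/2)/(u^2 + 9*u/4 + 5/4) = 2*(2*u + 3)/(4*u + 5)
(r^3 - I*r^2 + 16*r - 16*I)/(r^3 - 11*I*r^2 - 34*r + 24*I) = (r + 4*I)/(r - 6*I)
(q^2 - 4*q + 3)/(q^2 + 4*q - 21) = (q - 1)/(q + 7)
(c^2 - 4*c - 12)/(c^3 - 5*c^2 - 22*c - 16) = (c - 6)/(c^2 - 7*c - 8)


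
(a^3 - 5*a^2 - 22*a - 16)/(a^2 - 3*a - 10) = (a^2 - 7*a - 8)/(a - 5)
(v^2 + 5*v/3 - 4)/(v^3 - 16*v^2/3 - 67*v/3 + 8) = (3*v - 4)/(3*v^2 - 25*v + 8)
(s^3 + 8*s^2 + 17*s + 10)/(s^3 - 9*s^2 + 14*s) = (s^3 + 8*s^2 + 17*s + 10)/(s*(s^2 - 9*s + 14))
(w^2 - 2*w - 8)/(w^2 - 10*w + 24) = (w + 2)/(w - 6)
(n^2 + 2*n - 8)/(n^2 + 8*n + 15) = (n^2 + 2*n - 8)/(n^2 + 8*n + 15)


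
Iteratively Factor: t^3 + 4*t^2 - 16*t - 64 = (t - 4)*(t^2 + 8*t + 16) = (t - 4)*(t + 4)*(t + 4)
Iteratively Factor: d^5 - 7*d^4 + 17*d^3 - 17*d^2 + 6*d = (d - 2)*(d^4 - 5*d^3 + 7*d^2 - 3*d) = d*(d - 2)*(d^3 - 5*d^2 + 7*d - 3) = d*(d - 2)*(d - 1)*(d^2 - 4*d + 3) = d*(d - 2)*(d - 1)^2*(d - 3)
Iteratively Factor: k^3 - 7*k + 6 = (k - 2)*(k^2 + 2*k - 3) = (k - 2)*(k - 1)*(k + 3)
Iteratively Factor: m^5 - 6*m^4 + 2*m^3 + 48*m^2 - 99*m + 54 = (m - 3)*(m^4 - 3*m^3 - 7*m^2 + 27*m - 18) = (m - 3)*(m + 3)*(m^3 - 6*m^2 + 11*m - 6) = (m - 3)^2*(m + 3)*(m^2 - 3*m + 2) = (m - 3)^2*(m - 1)*(m + 3)*(m - 2)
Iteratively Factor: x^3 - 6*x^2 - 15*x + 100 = (x + 4)*(x^2 - 10*x + 25) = (x - 5)*(x + 4)*(x - 5)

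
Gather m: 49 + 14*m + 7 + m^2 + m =m^2 + 15*m + 56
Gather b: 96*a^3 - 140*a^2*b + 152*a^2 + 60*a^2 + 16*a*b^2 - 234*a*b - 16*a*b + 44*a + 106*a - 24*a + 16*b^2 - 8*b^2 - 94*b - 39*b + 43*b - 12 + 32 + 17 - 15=96*a^3 + 212*a^2 + 126*a + b^2*(16*a + 8) + b*(-140*a^2 - 250*a - 90) + 22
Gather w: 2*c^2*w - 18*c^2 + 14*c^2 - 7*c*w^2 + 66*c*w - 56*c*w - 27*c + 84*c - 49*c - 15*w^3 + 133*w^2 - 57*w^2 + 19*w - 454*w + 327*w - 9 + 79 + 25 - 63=-4*c^2 + 8*c - 15*w^3 + w^2*(76 - 7*c) + w*(2*c^2 + 10*c - 108) + 32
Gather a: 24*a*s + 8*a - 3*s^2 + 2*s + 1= a*(24*s + 8) - 3*s^2 + 2*s + 1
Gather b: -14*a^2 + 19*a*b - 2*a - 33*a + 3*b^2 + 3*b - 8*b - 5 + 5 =-14*a^2 - 35*a + 3*b^2 + b*(19*a - 5)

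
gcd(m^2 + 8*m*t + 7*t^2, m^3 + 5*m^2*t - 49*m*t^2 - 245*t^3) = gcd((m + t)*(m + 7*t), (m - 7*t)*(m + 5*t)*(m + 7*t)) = m + 7*t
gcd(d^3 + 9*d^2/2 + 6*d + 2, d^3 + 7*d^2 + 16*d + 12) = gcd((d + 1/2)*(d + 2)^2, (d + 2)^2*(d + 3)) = d^2 + 4*d + 4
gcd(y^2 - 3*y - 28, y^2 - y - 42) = y - 7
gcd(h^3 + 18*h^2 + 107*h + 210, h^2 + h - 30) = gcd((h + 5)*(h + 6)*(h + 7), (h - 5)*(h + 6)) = h + 6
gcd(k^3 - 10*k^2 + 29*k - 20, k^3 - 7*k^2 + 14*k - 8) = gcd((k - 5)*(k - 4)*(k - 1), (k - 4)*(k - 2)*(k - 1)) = k^2 - 5*k + 4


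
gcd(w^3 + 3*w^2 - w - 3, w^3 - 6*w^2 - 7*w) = w + 1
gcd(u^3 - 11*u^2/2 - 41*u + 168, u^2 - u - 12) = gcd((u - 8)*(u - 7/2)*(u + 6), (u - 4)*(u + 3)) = 1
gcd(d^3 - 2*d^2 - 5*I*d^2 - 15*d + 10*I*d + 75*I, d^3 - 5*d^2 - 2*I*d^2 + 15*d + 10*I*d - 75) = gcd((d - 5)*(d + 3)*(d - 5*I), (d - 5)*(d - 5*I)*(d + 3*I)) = d^2 + d*(-5 - 5*I) + 25*I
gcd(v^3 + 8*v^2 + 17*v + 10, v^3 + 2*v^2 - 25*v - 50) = v^2 + 7*v + 10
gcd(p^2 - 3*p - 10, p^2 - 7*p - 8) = 1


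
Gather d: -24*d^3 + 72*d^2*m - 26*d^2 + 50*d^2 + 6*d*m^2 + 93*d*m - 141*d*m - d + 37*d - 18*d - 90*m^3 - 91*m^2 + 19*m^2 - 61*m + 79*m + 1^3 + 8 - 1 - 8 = -24*d^3 + d^2*(72*m + 24) + d*(6*m^2 - 48*m + 18) - 90*m^3 - 72*m^2 + 18*m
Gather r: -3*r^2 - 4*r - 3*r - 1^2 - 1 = -3*r^2 - 7*r - 2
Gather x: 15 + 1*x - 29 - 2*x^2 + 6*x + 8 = -2*x^2 + 7*x - 6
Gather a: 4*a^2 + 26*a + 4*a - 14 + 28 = 4*a^2 + 30*a + 14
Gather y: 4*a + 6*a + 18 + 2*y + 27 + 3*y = 10*a + 5*y + 45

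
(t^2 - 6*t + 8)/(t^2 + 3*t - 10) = (t - 4)/(t + 5)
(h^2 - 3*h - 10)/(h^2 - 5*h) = (h + 2)/h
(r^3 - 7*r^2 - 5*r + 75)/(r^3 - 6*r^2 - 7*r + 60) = (r - 5)/(r - 4)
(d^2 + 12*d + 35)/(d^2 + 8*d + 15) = (d + 7)/(d + 3)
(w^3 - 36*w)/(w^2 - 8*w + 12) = w*(w + 6)/(w - 2)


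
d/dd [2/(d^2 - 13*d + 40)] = 2*(13 - 2*d)/(d^2 - 13*d + 40)^2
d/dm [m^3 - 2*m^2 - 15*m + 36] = 3*m^2 - 4*m - 15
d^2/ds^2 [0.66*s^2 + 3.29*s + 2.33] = 1.32000000000000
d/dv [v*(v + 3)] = 2*v + 3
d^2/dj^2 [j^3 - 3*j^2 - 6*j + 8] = 6*j - 6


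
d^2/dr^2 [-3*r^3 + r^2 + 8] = 2 - 18*r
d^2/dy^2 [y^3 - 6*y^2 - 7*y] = 6*y - 12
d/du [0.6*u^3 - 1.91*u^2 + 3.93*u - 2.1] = 1.8*u^2 - 3.82*u + 3.93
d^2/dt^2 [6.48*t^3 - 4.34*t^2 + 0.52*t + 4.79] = 38.88*t - 8.68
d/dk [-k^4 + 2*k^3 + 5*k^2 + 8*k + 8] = -4*k^3 + 6*k^2 + 10*k + 8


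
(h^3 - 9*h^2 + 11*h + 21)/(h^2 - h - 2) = (h^2 - 10*h + 21)/(h - 2)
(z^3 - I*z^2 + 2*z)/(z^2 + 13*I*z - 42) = z*(z^2 - I*z + 2)/(z^2 + 13*I*z - 42)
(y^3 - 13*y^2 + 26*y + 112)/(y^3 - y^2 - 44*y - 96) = (y^2 - 5*y - 14)/(y^2 + 7*y + 12)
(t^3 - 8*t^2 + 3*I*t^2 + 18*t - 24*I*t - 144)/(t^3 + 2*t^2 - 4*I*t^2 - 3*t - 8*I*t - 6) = (t^2 + t*(-8 + 6*I) - 48*I)/(t^2 + t*(2 - I) - 2*I)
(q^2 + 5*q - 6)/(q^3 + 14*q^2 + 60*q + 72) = (q - 1)/(q^2 + 8*q + 12)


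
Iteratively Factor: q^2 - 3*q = (q)*(q - 3)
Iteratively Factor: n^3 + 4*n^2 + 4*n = (n)*(n^2 + 4*n + 4) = n*(n + 2)*(n + 2)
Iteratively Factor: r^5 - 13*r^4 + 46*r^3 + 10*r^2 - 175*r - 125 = (r + 1)*(r^4 - 14*r^3 + 60*r^2 - 50*r - 125) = (r - 5)*(r + 1)*(r^3 - 9*r^2 + 15*r + 25) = (r - 5)^2*(r + 1)*(r^2 - 4*r - 5) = (r - 5)^2*(r + 1)^2*(r - 5)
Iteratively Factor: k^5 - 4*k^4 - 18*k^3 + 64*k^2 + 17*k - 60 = (k - 5)*(k^4 + k^3 - 13*k^2 - k + 12) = (k - 5)*(k - 1)*(k^3 + 2*k^2 - 11*k - 12) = (k - 5)*(k - 1)*(k + 1)*(k^2 + k - 12) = (k - 5)*(k - 3)*(k - 1)*(k + 1)*(k + 4)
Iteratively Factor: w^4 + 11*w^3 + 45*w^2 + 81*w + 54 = (w + 3)*(w^3 + 8*w^2 + 21*w + 18) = (w + 2)*(w + 3)*(w^2 + 6*w + 9) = (w + 2)*(w + 3)^2*(w + 3)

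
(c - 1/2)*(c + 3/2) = c^2 + c - 3/4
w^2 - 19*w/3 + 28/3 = (w - 4)*(w - 7/3)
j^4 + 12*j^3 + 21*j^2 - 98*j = j*(j - 2)*(j + 7)^2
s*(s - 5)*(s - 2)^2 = s^4 - 9*s^3 + 24*s^2 - 20*s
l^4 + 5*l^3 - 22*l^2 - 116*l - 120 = (l - 5)*(l + 2)^2*(l + 6)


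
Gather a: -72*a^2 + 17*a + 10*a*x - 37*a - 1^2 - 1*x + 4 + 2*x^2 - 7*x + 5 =-72*a^2 + a*(10*x - 20) + 2*x^2 - 8*x + 8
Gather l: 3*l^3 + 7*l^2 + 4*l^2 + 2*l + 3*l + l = 3*l^3 + 11*l^2 + 6*l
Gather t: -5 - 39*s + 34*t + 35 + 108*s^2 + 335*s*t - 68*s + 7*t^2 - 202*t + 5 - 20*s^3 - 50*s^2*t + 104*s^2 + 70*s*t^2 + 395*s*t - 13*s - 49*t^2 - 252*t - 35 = -20*s^3 + 212*s^2 - 120*s + t^2*(70*s - 42) + t*(-50*s^2 + 730*s - 420)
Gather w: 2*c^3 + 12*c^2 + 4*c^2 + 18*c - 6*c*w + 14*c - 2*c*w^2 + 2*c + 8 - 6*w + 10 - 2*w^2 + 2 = 2*c^3 + 16*c^2 + 34*c + w^2*(-2*c - 2) + w*(-6*c - 6) + 20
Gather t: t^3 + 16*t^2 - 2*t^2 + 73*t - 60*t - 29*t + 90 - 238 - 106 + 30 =t^3 + 14*t^2 - 16*t - 224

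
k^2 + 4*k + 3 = (k + 1)*(k + 3)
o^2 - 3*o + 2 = (o - 2)*(o - 1)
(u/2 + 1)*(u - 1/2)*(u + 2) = u^3/2 + 7*u^2/4 + u - 1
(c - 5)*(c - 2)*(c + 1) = c^3 - 6*c^2 + 3*c + 10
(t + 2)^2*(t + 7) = t^3 + 11*t^2 + 32*t + 28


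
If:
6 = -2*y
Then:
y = -3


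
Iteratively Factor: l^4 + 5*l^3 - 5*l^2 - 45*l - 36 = (l + 3)*(l^3 + 2*l^2 - 11*l - 12) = (l - 3)*(l + 3)*(l^2 + 5*l + 4) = (l - 3)*(l + 3)*(l + 4)*(l + 1)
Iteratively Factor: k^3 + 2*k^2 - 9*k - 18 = (k + 3)*(k^2 - k - 6) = (k - 3)*(k + 3)*(k + 2)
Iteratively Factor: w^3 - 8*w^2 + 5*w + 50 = (w + 2)*(w^2 - 10*w + 25) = (w - 5)*(w + 2)*(w - 5)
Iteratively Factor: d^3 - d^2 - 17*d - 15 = (d + 1)*(d^2 - 2*d - 15) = (d - 5)*(d + 1)*(d + 3)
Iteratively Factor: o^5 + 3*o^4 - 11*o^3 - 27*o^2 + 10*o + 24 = (o + 2)*(o^4 + o^3 - 13*o^2 - o + 12) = (o + 1)*(o + 2)*(o^3 - 13*o + 12) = (o + 1)*(o + 2)*(o + 4)*(o^2 - 4*o + 3) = (o - 3)*(o + 1)*(o + 2)*(o + 4)*(o - 1)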